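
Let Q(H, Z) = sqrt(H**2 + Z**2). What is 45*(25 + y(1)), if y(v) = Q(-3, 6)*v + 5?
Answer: 1350 + 135*sqrt(5) ≈ 1651.9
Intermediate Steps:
y(v) = 5 + 3*v*sqrt(5) (y(v) = sqrt((-3)**2 + 6**2)*v + 5 = sqrt(9 + 36)*v + 5 = sqrt(45)*v + 5 = (3*sqrt(5))*v + 5 = 3*v*sqrt(5) + 5 = 5 + 3*v*sqrt(5))
45*(25 + y(1)) = 45*(25 + (5 + 3*1*sqrt(5))) = 45*(25 + (5 + 3*sqrt(5))) = 45*(30 + 3*sqrt(5)) = 1350 + 135*sqrt(5)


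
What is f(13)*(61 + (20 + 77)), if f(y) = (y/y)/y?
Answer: 158/13 ≈ 12.154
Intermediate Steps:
f(y) = 1/y
f(13)*(61 + (20 + 77)) = (61 + (20 + 77))/13 = (61 + 97)/13 = (1/13)*158 = 158/13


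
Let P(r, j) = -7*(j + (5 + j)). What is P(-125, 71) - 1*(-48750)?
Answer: 47721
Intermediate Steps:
P(r, j) = -35 - 14*j (P(r, j) = -7*(5 + 2*j) = -35 - 14*j)
P(-125, 71) - 1*(-48750) = (-35 - 14*71) - 1*(-48750) = (-35 - 994) + 48750 = -1029 + 48750 = 47721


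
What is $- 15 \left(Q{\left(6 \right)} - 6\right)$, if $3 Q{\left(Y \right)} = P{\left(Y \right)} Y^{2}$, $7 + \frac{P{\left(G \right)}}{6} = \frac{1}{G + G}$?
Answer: $7560$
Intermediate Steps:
$P{\left(G \right)} = -42 + \frac{3}{G}$ ($P{\left(G \right)} = -42 + \frac{6}{G + G} = -42 + \frac{6}{2 G} = -42 + 6 \frac{1}{2 G} = -42 + \frac{3}{G}$)
$Q{\left(Y \right)} = \frac{Y^{2} \left(-42 + \frac{3}{Y}\right)}{3}$ ($Q{\left(Y \right)} = \frac{\left(-42 + \frac{3}{Y}\right) Y^{2}}{3} = \frac{Y^{2} \left(-42 + \frac{3}{Y}\right)}{3}$)
$- 15 \left(Q{\left(6 \right)} - 6\right) = - 15 \left(6 \left(1 - 84\right) - 6\right) = - 15 \left(6 \left(-83\right) - 6\right) = - 15 \left(-498 - 6\right) = \left(-15\right) \left(-504\right) = 7560$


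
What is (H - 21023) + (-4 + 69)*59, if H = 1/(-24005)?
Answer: -412597941/24005 ≈ -17188.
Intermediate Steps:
H = -1/24005 ≈ -4.1658e-5
(H - 21023) + (-4 + 69)*59 = (-1/24005 - 21023) + (-4 + 69)*59 = -504657116/24005 + 65*59 = -504657116/24005 + 3835 = -412597941/24005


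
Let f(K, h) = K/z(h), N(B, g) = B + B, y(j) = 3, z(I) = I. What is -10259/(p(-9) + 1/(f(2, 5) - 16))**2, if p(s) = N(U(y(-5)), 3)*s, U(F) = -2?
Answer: -62415756/7856809 ≈ -7.9442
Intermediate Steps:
N(B, g) = 2*B
f(K, h) = K/h
p(s) = -4*s (p(s) = (2*(-2))*s = -4*s)
-10259/(p(-9) + 1/(f(2, 5) - 16))**2 = -10259/(-4*(-9) + 1/(2/5 - 16))**2 = -10259/(36 + 1/(2*(1/5) - 16))**2 = -10259/(36 + 1/(2/5 - 16))**2 = -10259/(36 + 1/(-78/5))**2 = -10259/(36 - 5/78)**2 = -10259/((2803/78)**2) = -10259/7856809/6084 = -10259*6084/7856809 = -62415756/7856809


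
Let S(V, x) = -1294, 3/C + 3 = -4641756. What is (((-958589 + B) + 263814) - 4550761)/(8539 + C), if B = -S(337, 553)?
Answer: -4057084583613/6605996683 ≈ -614.15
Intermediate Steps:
C = -1/1547253 (C = 3/(-3 - 4641756) = 3/(-4641759) = 3*(-1/4641759) = -1/1547253 ≈ -6.4631e-7)
B = 1294 (B = -1*(-1294) = 1294)
(((-958589 + B) + 263814) - 4550761)/(8539 + C) = (((-958589 + 1294) + 263814) - 4550761)/(8539 - 1/1547253) = ((-957295 + 263814) - 4550761)/(13211993366/1547253) = (-693481 - 4550761)*(1547253/13211993366) = -5244242*1547253/13211993366 = -4057084583613/6605996683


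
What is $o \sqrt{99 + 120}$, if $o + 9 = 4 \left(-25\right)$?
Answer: $- 109 \sqrt{219} \approx -1613.1$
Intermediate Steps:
$o = -109$ ($o = -9 + 4 \left(-25\right) = -9 - 100 = -109$)
$o \sqrt{99 + 120} = - 109 \sqrt{99 + 120} = - 109 \sqrt{219}$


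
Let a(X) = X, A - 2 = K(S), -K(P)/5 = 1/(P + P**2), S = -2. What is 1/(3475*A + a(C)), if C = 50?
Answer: -2/3375 ≈ -0.00059259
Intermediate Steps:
K(P) = -5/(P + P**2)
A = -1/2 (A = 2 - 5/(-2*(1 - 2)) = 2 - 5*(-1/2)/(-1) = 2 - 5*(-1/2)*(-1) = 2 - 5/2 = -1/2 ≈ -0.50000)
1/(3475*A + a(C)) = 1/(3475*(-1/2) + 50) = 1/(-3475/2 + 50) = 1/(-3375/2) = -2/3375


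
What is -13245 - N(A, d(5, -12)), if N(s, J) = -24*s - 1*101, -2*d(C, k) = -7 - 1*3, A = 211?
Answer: -8080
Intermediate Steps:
d(C, k) = 5 (d(C, k) = -(-7 - 1*3)/2 = -(-7 - 3)/2 = -½*(-10) = 5)
N(s, J) = -101 - 24*s (N(s, J) = -24*s - 101 = -101 - 24*s)
-13245 - N(A, d(5, -12)) = -13245 - (-101 - 24*211) = -13245 - (-101 - 5064) = -13245 - 1*(-5165) = -13245 + 5165 = -8080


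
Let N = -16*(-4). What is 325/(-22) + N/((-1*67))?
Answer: -23183/1474 ≈ -15.728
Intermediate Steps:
N = 64
325/(-22) + N/((-1*67)) = 325/(-22) + 64/((-1*67)) = 325*(-1/22) + 64/(-67) = -325/22 + 64*(-1/67) = -325/22 - 64/67 = -23183/1474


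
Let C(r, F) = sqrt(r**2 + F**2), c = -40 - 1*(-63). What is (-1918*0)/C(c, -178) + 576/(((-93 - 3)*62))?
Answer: -3/31 ≈ -0.096774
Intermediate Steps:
c = 23 (c = -40 + 63 = 23)
C(r, F) = sqrt(F**2 + r**2)
(-1918*0)/C(c, -178) + 576/(((-93 - 3)*62)) = (-1918*0)/(sqrt((-178)**2 + 23**2)) + 576/(((-93 - 3)*62)) = 0/(sqrt(31684 + 529)) + 576/((-96*62)) = 0/(sqrt(32213)) + 576/(-5952) = 0*(sqrt(32213)/32213) + 576*(-1/5952) = 0 - 3/31 = -3/31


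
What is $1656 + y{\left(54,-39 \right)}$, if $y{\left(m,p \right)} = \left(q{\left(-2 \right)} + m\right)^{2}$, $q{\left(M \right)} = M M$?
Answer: $5020$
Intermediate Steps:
$q{\left(M \right)} = M^{2}$
$y{\left(m,p \right)} = \left(4 + m\right)^{2}$ ($y{\left(m,p \right)} = \left(\left(-2\right)^{2} + m\right)^{2} = \left(4 + m\right)^{2}$)
$1656 + y{\left(54,-39 \right)} = 1656 + \left(4 + 54\right)^{2} = 1656 + 58^{2} = 1656 + 3364 = 5020$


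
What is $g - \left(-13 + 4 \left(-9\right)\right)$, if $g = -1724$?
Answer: $-1675$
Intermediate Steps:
$g - \left(-13 + 4 \left(-9\right)\right) = -1724 - \left(-13 + 4 \left(-9\right)\right) = -1724 - \left(-13 - 36\right) = -1724 - -49 = -1724 + 49 = -1675$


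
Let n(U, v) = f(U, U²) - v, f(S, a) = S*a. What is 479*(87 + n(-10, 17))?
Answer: -445470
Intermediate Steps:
n(U, v) = U³ - v (n(U, v) = U*U² - v = U³ - v)
479*(87 + n(-10, 17)) = 479*(87 + ((-10)³ - 1*17)) = 479*(87 + (-1000 - 17)) = 479*(87 - 1017) = 479*(-930) = -445470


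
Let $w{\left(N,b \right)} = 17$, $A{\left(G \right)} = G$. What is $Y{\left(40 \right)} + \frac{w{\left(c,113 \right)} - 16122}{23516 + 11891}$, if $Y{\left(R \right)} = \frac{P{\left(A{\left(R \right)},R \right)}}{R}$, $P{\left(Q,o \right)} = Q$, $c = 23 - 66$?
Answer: $\frac{19302}{35407} \approx 0.54515$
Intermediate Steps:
$c = -43$
$Y{\left(R \right)} = 1$ ($Y{\left(R \right)} = \frac{R}{R} = 1$)
$Y{\left(40 \right)} + \frac{w{\left(c,113 \right)} - 16122}{23516 + 11891} = 1 + \frac{17 - 16122}{23516 + 11891} = 1 - \frac{16105}{35407} = \frac{19302}{35407}$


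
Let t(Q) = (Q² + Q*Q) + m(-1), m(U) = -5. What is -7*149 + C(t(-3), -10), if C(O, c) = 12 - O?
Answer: -1044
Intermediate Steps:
t(Q) = -5 + 2*Q² (t(Q) = (Q² + Q*Q) - 5 = (Q² + Q²) - 5 = 2*Q² - 5 = -5 + 2*Q²)
-7*149 + C(t(-3), -10) = -7*149 + (12 - (-5 + 2*(-3)²)) = -1043 + (12 - (-5 + 2*9)) = -1043 + (12 - (-5 + 18)) = -1043 + (12 - 1*13) = -1043 + (12 - 13) = -1043 - 1 = -1044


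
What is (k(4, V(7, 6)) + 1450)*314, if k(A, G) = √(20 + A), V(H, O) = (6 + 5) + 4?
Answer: 455300 + 628*√6 ≈ 4.5684e+5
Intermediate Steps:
V(H, O) = 15 (V(H, O) = 11 + 4 = 15)
(k(4, V(7, 6)) + 1450)*314 = (√(20 + 4) + 1450)*314 = (√24 + 1450)*314 = (2*√6 + 1450)*314 = (1450 + 2*√6)*314 = 455300 + 628*√6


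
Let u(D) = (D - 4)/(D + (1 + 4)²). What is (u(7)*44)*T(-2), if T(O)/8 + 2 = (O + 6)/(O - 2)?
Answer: -99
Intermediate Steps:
u(D) = (-4 + D)/(25 + D) (u(D) = (-4 + D)/(D + 5²) = (-4 + D)/(D + 25) = (-4 + D)/(25 + D))
T(O) = -16 + 8*(6 + O)/(-2 + O) (T(O) = -16 + 8*((O + 6)/(O - 2)) = -16 + 8*((6 + O)/(-2 + O)) = -16 + 8*(6 + O)/(-2 + O))
(u(7)*44)*T(-2) = (((-4 + 7)/(25 + 7))*44)*(8*(10 - 1*(-2))/(-2 - 2)) = ((3/32)*44)*(8*(10 + 2)/(-4)) = (((1/32)*3)*44)*(8*(-¼)*12) = ((3/32)*44)*(-24) = (33/8)*(-24) = -99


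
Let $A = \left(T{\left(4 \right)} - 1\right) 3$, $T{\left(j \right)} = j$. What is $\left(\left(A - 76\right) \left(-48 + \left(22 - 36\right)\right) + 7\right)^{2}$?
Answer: $17313921$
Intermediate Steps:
$A = 9$ ($A = \left(4 - 1\right) 3 = 3 \cdot 3 = 9$)
$\left(\left(A - 76\right) \left(-48 + \left(22 - 36\right)\right) + 7\right)^{2} = \left(\left(9 - 76\right) \left(-48 + \left(22 - 36\right)\right) + 7\right)^{2} = \left(- 67 \left(-48 + \left(22 - 36\right)\right) + 7\right)^{2} = \left(- 67 \left(-48 - 14\right) + 7\right)^{2} = \left(\left(-67\right) \left(-62\right) + 7\right)^{2} = \left(4154 + 7\right)^{2} = 4161^{2} = 17313921$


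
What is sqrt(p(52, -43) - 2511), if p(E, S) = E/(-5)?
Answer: I*sqrt(63035)/5 ≈ 50.214*I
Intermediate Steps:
p(E, S) = -E/5 (p(E, S) = E*(-1/5) = -E/5)
sqrt(p(52, -43) - 2511) = sqrt(-1/5*52 - 2511) = sqrt(-52/5 - 2511) = sqrt(-12607/5) = I*sqrt(63035)/5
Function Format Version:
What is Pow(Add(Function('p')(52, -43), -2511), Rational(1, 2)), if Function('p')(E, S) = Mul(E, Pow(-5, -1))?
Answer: Mul(Rational(1, 5), I, Pow(63035, Rational(1, 2))) ≈ Mul(50.214, I)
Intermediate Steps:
Function('p')(E, S) = Mul(Rational(-1, 5), E) (Function('p')(E, S) = Mul(E, Rational(-1, 5)) = Mul(Rational(-1, 5), E))
Pow(Add(Function('p')(52, -43), -2511), Rational(1, 2)) = Pow(Add(Mul(Rational(-1, 5), 52), -2511), Rational(1, 2)) = Pow(Add(Rational(-52, 5), -2511), Rational(1, 2)) = Pow(Rational(-12607, 5), Rational(1, 2)) = Mul(Rational(1, 5), I, Pow(63035, Rational(1, 2)))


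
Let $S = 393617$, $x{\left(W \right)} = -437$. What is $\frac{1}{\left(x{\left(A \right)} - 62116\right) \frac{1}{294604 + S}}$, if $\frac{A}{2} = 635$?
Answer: $- \frac{229407}{20851} \approx -11.002$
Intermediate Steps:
$A = 1270$ ($A = 2 \cdot 635 = 1270$)
$\frac{1}{\left(x{\left(A \right)} - 62116\right) \frac{1}{294604 + S}} = \frac{1}{\left(-437 - 62116\right) \frac{1}{294604 + 393617}} = \frac{1}{\left(-62553\right) \frac{1}{688221}} = \frac{1}{- \frac{20851}{229407}} = - \frac{229407}{20851}$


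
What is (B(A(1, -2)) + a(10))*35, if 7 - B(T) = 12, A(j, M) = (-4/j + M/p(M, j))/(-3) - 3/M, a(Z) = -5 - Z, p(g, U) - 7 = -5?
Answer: -700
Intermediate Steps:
p(g, U) = 2 (p(g, U) = 7 - 5 = 2)
A(j, M) = -3/M - M/6 + 4/(3*j) (A(j, M) = (-4/j + M/2)/(-3) - 3/M = (-4/j + M*(½))*(-⅓) - 3/M = (-4/j + M/2)*(-⅓) - 3/M = (M/2 - 4/j)*(-⅓) - 3/M = (-M/6 + 4/(3*j)) - 3/M = -3/M - M/6 + 4/(3*j))
B(T) = -5 (B(T) = 7 - 1*12 = 7 - 12 = -5)
(B(A(1, -2)) + a(10))*35 = (-5 + (-5 - 1*10))*35 = (-5 + (-5 - 10))*35 = (-5 - 15)*35 = -20*35 = -700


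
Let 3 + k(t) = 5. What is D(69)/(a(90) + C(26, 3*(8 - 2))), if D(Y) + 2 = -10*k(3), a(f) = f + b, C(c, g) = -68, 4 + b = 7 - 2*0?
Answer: -22/25 ≈ -0.88000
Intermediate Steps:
k(t) = 2 (k(t) = -3 + 5 = 2)
b = 3 (b = -4 + (7 - 2*0) = -4 + (7 + 0) = -4 + 7 = 3)
a(f) = 3 + f (a(f) = f + 3 = 3 + f)
D(Y) = -22 (D(Y) = -2 - 10*2 = -2 - 20 = -22)
D(69)/(a(90) + C(26, 3*(8 - 2))) = -22/((3 + 90) - 68) = -22/(93 - 68) = -22/25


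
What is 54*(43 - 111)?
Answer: -3672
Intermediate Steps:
54*(43 - 111) = 54*(-68) = -3672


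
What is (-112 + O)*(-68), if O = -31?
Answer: 9724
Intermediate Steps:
(-112 + O)*(-68) = (-112 - 31)*(-68) = -143*(-68) = 9724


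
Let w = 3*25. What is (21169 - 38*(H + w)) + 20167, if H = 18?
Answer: 37802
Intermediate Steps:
w = 75
(21169 - 38*(H + w)) + 20167 = (21169 - 38*(18 + 75)) + 20167 = (21169 - 38*93) + 20167 = (21169 - 3534) + 20167 = 17635 + 20167 = 37802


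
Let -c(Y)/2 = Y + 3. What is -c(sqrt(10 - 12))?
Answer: 6 + 2*I*sqrt(2) ≈ 6.0 + 2.8284*I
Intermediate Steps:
c(Y) = -6 - 2*Y (c(Y) = -2*(Y + 3) = -2*(3 + Y) = -6 - 2*Y)
-c(sqrt(10 - 12)) = -(-6 - 2*sqrt(10 - 12)) = -(-6 - 2*I*sqrt(2)) = 6 + 2*I*sqrt(2)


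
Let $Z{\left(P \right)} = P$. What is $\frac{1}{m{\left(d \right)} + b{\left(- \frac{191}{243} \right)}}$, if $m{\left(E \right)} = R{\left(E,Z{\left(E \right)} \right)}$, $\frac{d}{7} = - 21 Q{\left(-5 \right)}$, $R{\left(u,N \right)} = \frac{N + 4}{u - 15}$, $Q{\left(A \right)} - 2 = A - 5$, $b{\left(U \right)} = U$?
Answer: $\frac{10449}{2407} \approx 4.3411$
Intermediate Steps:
$Q{\left(A \right)} = -3 + A$ ($Q{\left(A \right)} = 2 + \left(A - 5\right) = 2 + \left(-5 + A\right) = -3 + A$)
$R{\left(u,N \right)} = \frac{4 + N}{-15 + u}$
$d = 1176$ ($d = 7 \left(- 21 \left(-3 - 5\right)\right) = 7 \left(\left(-21\right) \left(-8\right)\right) = 7 \cdot 168 = 1176$)
$m{\left(E \right)} = \frac{4 + E}{-15 + E}$
$\frac{1}{m{\left(d \right)} + b{\left(- \frac{191}{243} \right)}} = \frac{1}{\frac{4 + 1176}{-15 + 1176} - \frac{191}{243}} = \frac{1}{\frac{1}{1161} \cdot 1180 - \frac{191}{243}} = \frac{1}{\frac{1180}{1161} - \frac{191}{243}} = \frac{1}{\frac{2407}{10449}} = \frac{10449}{2407}$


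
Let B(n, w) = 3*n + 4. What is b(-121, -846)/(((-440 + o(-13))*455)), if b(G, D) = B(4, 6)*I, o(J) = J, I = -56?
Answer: 128/29445 ≈ 0.0043471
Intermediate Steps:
B(n, w) = 4 + 3*n
b(G, D) = -896 (b(G, D) = (4 + 3*4)*(-56) = (4 + 12)*(-56) = 16*(-56) = -896)
b(-121, -846)/(((-440 + o(-13))*455)) = -896*1/(455*(-440 - 13)) = -896/((-453*455)) = -896/(-206115) = -896*(-1/206115) = 128/29445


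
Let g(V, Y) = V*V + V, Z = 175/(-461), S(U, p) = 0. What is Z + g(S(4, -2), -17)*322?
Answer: -175/461 ≈ -0.37961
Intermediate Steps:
Z = -175/461 (Z = 175*(-1/461) = -175/461 ≈ -0.37961)
g(V, Y) = V + V² (g(V, Y) = V² + V = V + V²)
Z + g(S(4, -2), -17)*322 = -175/461 + (0*(1 + 0))*322 = -175/461 + (0*1)*322 = -175/461 + 0*322 = -175/461 + 0 = -175/461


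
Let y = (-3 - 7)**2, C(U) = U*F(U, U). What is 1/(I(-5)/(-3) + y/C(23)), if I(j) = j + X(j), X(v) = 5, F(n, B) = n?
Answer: 529/100 ≈ 5.2900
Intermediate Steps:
C(U) = U**2 (C(U) = U*U = U**2)
I(j) = 5 + j (I(j) = j + 5 = 5 + j)
y = 100 (y = (-10)**2 = 100)
1/(I(-5)/(-3) + y/C(23)) = 1/((5 - 5)/(-3) + 100/(23**2)) = 1/(0*(-1/3) + 100/529) = 1/(0 + 100*(1/529)) = 1/(0 + 100/529) = 1/(100/529) = 529/100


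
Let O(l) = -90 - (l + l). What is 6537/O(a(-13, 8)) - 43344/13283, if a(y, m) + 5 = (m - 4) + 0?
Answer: -90645243/1168904 ≈ -77.547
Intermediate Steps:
a(y, m) = -9 + m (a(y, m) = -5 + ((m - 4) + 0) = -5 + ((-4 + m) + 0) = -5 + (-4 + m) = -9 + m)
O(l) = -90 - 2*l
6537/O(a(-13, 8)) - 43344/13283 = 6537/(-90 - 2*(-9 + 8)) - 43344/13283 = 6537/(-90 - 2*(-1)) - 43344*1/13283 = 6537/(-90 + 2) - 43344/13283 = 6537/(-88) - 43344/13283 = 6537*(-1/88) - 43344/13283 = -6537/88 - 43344/13283 = -90645243/1168904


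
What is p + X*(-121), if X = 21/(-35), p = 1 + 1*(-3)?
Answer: 353/5 ≈ 70.600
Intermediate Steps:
p = -2 (p = 1 - 3 = -2)
X = -⅗ (X = 21*(-1/35) = -⅗ ≈ -0.60000)
p + X*(-121) = -2 - ⅗*(-121) = -2 + 363/5 = 353/5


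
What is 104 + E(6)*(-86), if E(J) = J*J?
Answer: -2992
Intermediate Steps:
E(J) = J**2
104 + E(6)*(-86) = 104 + 6**2*(-86) = 104 + 36*(-86) = 104 - 3096 = -2992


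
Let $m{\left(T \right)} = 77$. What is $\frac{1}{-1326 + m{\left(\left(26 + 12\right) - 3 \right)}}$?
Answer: $- \frac{1}{1249} \approx -0.00080064$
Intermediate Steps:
$\frac{1}{-1326 + m{\left(\left(26 + 12\right) - 3 \right)}} = \frac{1}{-1326 + 77} = \frac{1}{-1249} = - \frac{1}{1249}$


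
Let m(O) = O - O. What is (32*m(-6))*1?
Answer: 0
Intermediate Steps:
m(O) = 0
(32*m(-6))*1 = (32*0)*1 = 0*1 = 0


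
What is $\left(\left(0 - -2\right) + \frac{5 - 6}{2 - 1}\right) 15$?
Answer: $15$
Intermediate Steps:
$\left(\left(0 - -2\right) + \frac{5 - 6}{2 - 1}\right) 15 = \left(\left(0 + 2\right) - 1^{-1}\right) 15 = \left(2 - 1\right) 15 = 1 \cdot 15 = 15$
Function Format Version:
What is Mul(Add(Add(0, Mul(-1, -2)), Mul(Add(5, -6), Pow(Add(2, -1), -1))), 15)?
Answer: 15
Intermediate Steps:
Mul(Add(Add(0, Mul(-1, -2)), Mul(Add(5, -6), Pow(Add(2, -1), -1))), 15) = Mul(Add(Add(0, 2), Mul(-1, Pow(1, -1))), 15) = Mul(Add(2, Mul(-1, 1)), 15) = Mul(Add(2, -1), 15) = Mul(1, 15) = 15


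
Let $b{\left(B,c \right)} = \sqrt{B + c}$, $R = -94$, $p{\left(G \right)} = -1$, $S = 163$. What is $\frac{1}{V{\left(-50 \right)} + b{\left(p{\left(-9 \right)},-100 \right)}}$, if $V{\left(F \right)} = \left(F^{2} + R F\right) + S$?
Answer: $\frac{7363}{54213870} - \frac{i \sqrt{101}}{54213870} \approx 0.00013581 - 1.8537 \cdot 10^{-7} i$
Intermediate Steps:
$V{\left(F \right)} = 163 + F^{2} - 94 F$ ($V{\left(F \right)} = \left(F^{2} - 94 F\right) + 163 = 163 + F^{2} - 94 F$)
$\frac{1}{V{\left(-50 \right)} + b{\left(p{\left(-9 \right)},-100 \right)}} = \frac{1}{\left(163 + \left(-50\right)^{2} - -4700\right) + \sqrt{-1 - 100}} = \frac{1}{\left(163 + 2500 + 4700\right) + \sqrt{-101}} = \frac{1}{7363 + i \sqrt{101}}$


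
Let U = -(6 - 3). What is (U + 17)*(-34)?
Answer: -476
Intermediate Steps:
U = -3 (U = -1*3 = -3)
(U + 17)*(-34) = (-3 + 17)*(-34) = 14*(-34) = -476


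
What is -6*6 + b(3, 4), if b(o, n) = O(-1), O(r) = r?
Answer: -37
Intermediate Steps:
b(o, n) = -1
-6*6 + b(3, 4) = -6*6 - 1 = -36 - 1 = -37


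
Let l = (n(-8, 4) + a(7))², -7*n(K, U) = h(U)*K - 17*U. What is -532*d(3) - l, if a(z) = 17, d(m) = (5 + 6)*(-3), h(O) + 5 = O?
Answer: 828203/49 ≈ 16902.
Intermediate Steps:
h(O) = -5 + O
d(m) = -33 (d(m) = 11*(-3) = -33)
n(K, U) = 17*U/7 - K*(-5 + U)/7 (n(K, U) = -((-5 + U)*K - 17*U)/7 = -(K*(-5 + U) - 17*U)/7 = -(-17*U + K*(-5 + U))/7 = 17*U/7 - K*(-5 + U)/7)
l = 32041/49 (l = (((17/7)*4 - ⅐*(-8)*(-5 + 4)) + 17)² = ((68/7 - ⅐*(-8)*(-1)) + 17)² = ((68/7 - 8/7) + 17)² = (60/7 + 17)² = (179/7)² = 32041/49 ≈ 653.90)
-532*d(3) - l = -532*(-33) - 1*32041/49 = 17556 - 32041/49 = 828203/49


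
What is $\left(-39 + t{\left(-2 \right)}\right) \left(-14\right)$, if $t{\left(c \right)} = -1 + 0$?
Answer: $560$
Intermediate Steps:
$t{\left(c \right)} = -1$
$\left(-39 + t{\left(-2 \right)}\right) \left(-14\right) = \left(-39 - 1\right) \left(-14\right) = \left(-40\right) \left(-14\right) = 560$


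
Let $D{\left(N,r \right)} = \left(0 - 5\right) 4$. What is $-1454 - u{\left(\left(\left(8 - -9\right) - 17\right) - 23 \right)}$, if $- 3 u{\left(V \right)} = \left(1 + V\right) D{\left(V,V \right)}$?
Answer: $- \frac{3922}{3} \approx -1307.3$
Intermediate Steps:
$D{\left(N,r \right)} = -20$ ($D{\left(N,r \right)} = \left(-5\right) 4 = -20$)
$u{\left(V \right)} = \frac{20}{3} + \frac{20 V}{3}$ ($u{\left(V \right)} = - \frac{\left(1 + V\right) \left(-20\right)}{3} = - \frac{-20 - 20 V}{3} = \frac{20}{3} + \frac{20 V}{3}$)
$-1454 - u{\left(\left(\left(8 - -9\right) - 17\right) - 23 \right)} = -1454 - \left(\frac{20}{3} + \frac{20 \left(\left(\left(8 - -9\right) - 17\right) - 23\right)}{3}\right) = -1454 - \left(\frac{20}{3} + \frac{20 \left(\left(\left(8 + 9\right) - 17\right) - 23\right)}{3}\right) = -1454 - \left(\frac{20}{3} + \frac{20 \left(\left(17 - 17\right) - 23\right)}{3}\right) = -1454 - \left(\frac{20}{3} + \frac{20 \left(0 - 23\right)}{3}\right) = -1454 - \left(\frac{20}{3} + \frac{20}{3} \left(-23\right)\right) = -1454 - \left(\frac{20}{3} - \frac{460}{3}\right) = -1454 - - \frac{440}{3} = -1454 + \frac{440}{3} = - \frac{3922}{3}$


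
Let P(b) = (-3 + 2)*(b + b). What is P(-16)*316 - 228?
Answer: 9884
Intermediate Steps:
P(b) = -2*b
P(-16)*316 - 228 = -2*(-16)*316 - 228 = 32*316 - 228 = 10112 - 228 = 9884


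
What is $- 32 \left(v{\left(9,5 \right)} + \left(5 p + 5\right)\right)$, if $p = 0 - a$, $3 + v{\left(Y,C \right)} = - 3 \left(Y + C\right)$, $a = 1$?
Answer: $1440$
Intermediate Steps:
$v{\left(Y,C \right)} = -3 - 3 C - 3 Y$ ($v{\left(Y,C \right)} = -3 - 3 \left(Y + C\right) = -3 - 3 \left(C + Y\right) = -3 - \left(3 C + 3 Y\right) = -3 - 3 C - 3 Y$)
$p = -1$ ($p = 0 - 1 = -1$)
$- 32 \left(v{\left(9,5 \right)} + \left(5 p + 5\right)\right) = - 32 \left(\left(-3 - 15 - 27\right) + \left(5 \left(-1\right) + 5\right)\right) = - 32 \left(\left(-3 - 15 - 27\right) + \left(-5 + 5\right)\right) = - 32 \left(-45 + 0\right) = \left(-32\right) \left(-45\right) = 1440$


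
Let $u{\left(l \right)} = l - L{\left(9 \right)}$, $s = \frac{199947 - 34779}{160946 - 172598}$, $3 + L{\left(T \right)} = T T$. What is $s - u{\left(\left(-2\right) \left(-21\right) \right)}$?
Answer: $\frac{21192}{971} \approx 21.825$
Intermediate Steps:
$L{\left(T \right)} = -3 + T^{2}$ ($L{\left(T \right)} = -3 + T T = -3 + T^{2}$)
$s = - \frac{13764}{971}$ ($s = \frac{165168}{-11652} = 165168 \left(- \frac{1}{11652}\right) = - \frac{13764}{971} \approx -14.175$)
$u{\left(l \right)} = -78 + l$ ($u{\left(l \right)} = l - \left(-3 + 9^{2}\right) = l - \left(-3 + 81\right) = l - 78 = -78 + l$)
$s - u{\left(\left(-2\right) \left(-21\right) \right)} = - \frac{13764}{971} - \left(-78 - -42\right) = - \frac{13764}{971} - \left(-78 + 42\right) = - \frac{13764}{971} - -36 = - \frac{13764}{971} + 36 = \frac{21192}{971}$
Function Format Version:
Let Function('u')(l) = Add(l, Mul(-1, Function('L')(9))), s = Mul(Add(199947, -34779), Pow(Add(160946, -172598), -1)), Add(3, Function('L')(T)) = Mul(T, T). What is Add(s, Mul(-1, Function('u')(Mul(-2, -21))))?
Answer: Rational(21192, 971) ≈ 21.825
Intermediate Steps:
Function('L')(T) = Add(-3, Pow(T, 2)) (Function('L')(T) = Add(-3, Mul(T, T)) = Add(-3, Pow(T, 2)))
s = Rational(-13764, 971) (s = Mul(165168, Pow(-11652, -1)) = Mul(165168, Rational(-1, 11652)) = Rational(-13764, 971) ≈ -14.175)
Function('u')(l) = Add(-78, l) (Function('u')(l) = Add(l, Mul(-1, Add(-3, Pow(9, 2)))) = Add(l, Mul(-1, Add(-3, 81))) = Add(l, Mul(-1, 78)) = Add(l, -78) = Add(-78, l))
Add(s, Mul(-1, Function('u')(Mul(-2, -21)))) = Add(Rational(-13764, 971), Mul(-1, Add(-78, Mul(-2, -21)))) = Add(Rational(-13764, 971), Mul(-1, Add(-78, 42))) = Add(Rational(-13764, 971), Mul(-1, -36)) = Add(Rational(-13764, 971), 36) = Rational(21192, 971)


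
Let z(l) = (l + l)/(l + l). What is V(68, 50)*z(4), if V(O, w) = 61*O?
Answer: 4148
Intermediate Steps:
z(l) = 1 (z(l) = (2*l)/((2*l)) = (2*l)*(1/(2*l)) = 1)
V(68, 50)*z(4) = (61*68)*1 = 4148*1 = 4148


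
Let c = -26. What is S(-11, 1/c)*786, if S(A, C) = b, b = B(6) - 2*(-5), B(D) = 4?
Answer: 11004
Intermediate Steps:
b = 14 (b = 4 - 2*(-5) = 4 + 10 = 14)
S(A, C) = 14
S(-11, 1/c)*786 = 14*786 = 11004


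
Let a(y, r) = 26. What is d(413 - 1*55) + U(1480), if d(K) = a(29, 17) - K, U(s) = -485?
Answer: -817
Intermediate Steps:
d(K) = 26 - K
d(413 - 1*55) + U(1480) = (26 - (413 - 1*55)) - 485 = (26 - (413 - 55)) - 485 = (26 - 1*358) - 485 = (26 - 358) - 485 = -332 - 485 = -817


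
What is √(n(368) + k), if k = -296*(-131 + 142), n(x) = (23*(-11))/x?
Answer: I*√52107/4 ≈ 57.067*I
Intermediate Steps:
n(x) = -253/x
k = -3256 (k = -296*11 = -3256)
√(n(368) + k) = √(-253/368 - 3256) = √(-253*1/368 - 3256) = √(-11/16 - 3256) = √(-52107/16) = I*√52107/4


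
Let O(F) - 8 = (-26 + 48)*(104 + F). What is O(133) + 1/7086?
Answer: 37003093/7086 ≈ 5222.0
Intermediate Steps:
O(F) = 2296 + 22*F (O(F) = 8 + (-26 + 48)*(104 + F) = 8 + 22*(104 + F) = 8 + (2288 + 22*F) = 2296 + 22*F)
O(133) + 1/7086 = (2296 + 22*133) + 1/7086 = (2296 + 2926) + 1/7086 = 5222 + 1/7086 = 37003093/7086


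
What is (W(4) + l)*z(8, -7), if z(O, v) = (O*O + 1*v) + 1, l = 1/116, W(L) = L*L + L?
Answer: 2321/2 ≈ 1160.5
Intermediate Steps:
W(L) = L + L² (W(L) = L² + L = L + L²)
l = 1/116 ≈ 0.0086207
z(O, v) = 1 + v + O² (z(O, v) = (O² + v) + 1 = (v + O²) + 1 = 1 + v + O²)
(W(4) + l)*z(8, -7) = (4*(1 + 4) + 1/116)*(1 - 7 + 8²) = (4*5 + 1/116)*(1 - 7 + 64) = (20 + 1/116)*58 = (2321/116)*58 = 2321/2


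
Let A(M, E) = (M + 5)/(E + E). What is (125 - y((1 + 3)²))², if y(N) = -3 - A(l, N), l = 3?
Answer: 263169/16 ≈ 16448.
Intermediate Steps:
A(M, E) = (5 + M)/(2*E) (A(M, E) = (5 + M)/((2*E)) = (5 + M)*(1/(2*E)) = (5 + M)/(2*E))
y(N) = -3 - 4/N (y(N) = -3 - (5 + 3)/(2*N) = -3 - 8/(2*N) = -3 - 4/N)
(125 - y((1 + 3)²))² = (125 - (-3 - 4/(1 + 3)²))² = (125 - (-3 - 4/(4²)))² = (125 - (-3 - 4/16))² = (125 - (-3 - 4*1/16))² = (125 - (-3 - ¼))² = (125 - 1*(-13/4))² = (125 + 13/4)² = (513/4)² = 263169/16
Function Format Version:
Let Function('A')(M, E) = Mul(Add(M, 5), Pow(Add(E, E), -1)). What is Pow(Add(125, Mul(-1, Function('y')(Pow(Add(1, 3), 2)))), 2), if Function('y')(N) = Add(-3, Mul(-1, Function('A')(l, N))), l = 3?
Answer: Rational(263169, 16) ≈ 16448.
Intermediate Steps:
Function('A')(M, E) = Mul(Rational(1, 2), Pow(E, -1), Add(5, M)) (Function('A')(M, E) = Mul(Add(5, M), Pow(Mul(2, E), -1)) = Mul(Add(5, M), Mul(Rational(1, 2), Pow(E, -1))) = Mul(Rational(1, 2), Pow(E, -1), Add(5, M)))
Function('y')(N) = Add(-3, Mul(-4, Pow(N, -1))) (Function('y')(N) = Add(-3, Mul(-1, Mul(Rational(1, 2), Pow(N, -1), Add(5, 3)))) = Add(-3, Mul(-1, Mul(Rational(1, 2), Pow(N, -1), 8))) = Add(-3, Mul(-1, Mul(4, Pow(N, -1)))) = Add(-3, Mul(-4, Pow(N, -1))))
Pow(Add(125, Mul(-1, Function('y')(Pow(Add(1, 3), 2)))), 2) = Pow(Add(125, Mul(-1, Add(-3, Mul(-4, Pow(Pow(Add(1, 3), 2), -1))))), 2) = Pow(Add(125, Mul(-1, Add(-3, Mul(-4, Pow(Pow(4, 2), -1))))), 2) = Pow(Add(125, Mul(-1, Add(-3, Mul(-4, Pow(16, -1))))), 2) = Pow(Add(125, Mul(-1, Add(-3, Mul(-4, Rational(1, 16))))), 2) = Pow(Add(125, Mul(-1, Add(-3, Rational(-1, 4)))), 2) = Pow(Add(125, Mul(-1, Rational(-13, 4))), 2) = Pow(Add(125, Rational(13, 4)), 2) = Pow(Rational(513, 4), 2) = Rational(263169, 16)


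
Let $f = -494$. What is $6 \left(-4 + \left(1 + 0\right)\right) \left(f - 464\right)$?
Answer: $17244$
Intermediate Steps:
$6 \left(-4 + \left(1 + 0\right)\right) \left(f - 464\right) = 6 \left(-4 + \left(1 + 0\right)\right) \left(-494 - 464\right) = 6 \left(-4 + 1\right) \left(-958\right) = 6 \left(-3\right) \left(-958\right) = \left(-18\right) \left(-958\right) = 17244$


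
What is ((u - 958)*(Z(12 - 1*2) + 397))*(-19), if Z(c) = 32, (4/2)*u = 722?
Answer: 4866147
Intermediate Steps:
u = 361 (u = (½)*722 = 361)
((u - 958)*(Z(12 - 1*2) + 397))*(-19) = ((361 - 958)*(32 + 397))*(-19) = -597*429*(-19) = -256113*(-19) = 4866147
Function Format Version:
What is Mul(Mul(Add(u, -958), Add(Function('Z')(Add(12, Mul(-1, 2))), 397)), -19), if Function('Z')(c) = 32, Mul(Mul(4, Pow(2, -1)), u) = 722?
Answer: 4866147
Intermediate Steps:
u = 361 (u = Mul(Rational(1, 2), 722) = 361)
Mul(Mul(Add(u, -958), Add(Function('Z')(Add(12, Mul(-1, 2))), 397)), -19) = Mul(Mul(Add(361, -958), Add(32, 397)), -19) = Mul(Mul(-597, 429), -19) = Mul(-256113, -19) = 4866147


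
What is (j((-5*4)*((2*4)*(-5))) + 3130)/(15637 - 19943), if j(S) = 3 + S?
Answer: -3933/4306 ≈ -0.91338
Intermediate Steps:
(j((-5*4)*((2*4)*(-5))) + 3130)/(15637 - 19943) = ((3 + (-5*4)*((2*4)*(-5))) + 3130)/(15637 - 19943) = ((3 - 160*(-5)) + 3130)/(-4306) = ((3 - 20*(-40)) + 3130)*(-1/4306) = ((3 + 800) + 3130)*(-1/4306) = (803 + 3130)*(-1/4306) = 3933*(-1/4306) = -3933/4306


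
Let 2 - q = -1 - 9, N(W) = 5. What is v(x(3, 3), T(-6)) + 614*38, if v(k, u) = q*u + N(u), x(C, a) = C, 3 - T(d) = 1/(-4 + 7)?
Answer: 23369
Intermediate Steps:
T(d) = 8/3 (T(d) = 3 - 1/(-4 + 7) = 3 - 1/3 = 3 - 1*⅓ = 3 - ⅓ = 8/3)
q = 12 (q = 2 - (-1 - 9) = 2 - 1*(-10) = 2 + 10 = 12)
v(k, u) = 5 + 12*u (v(k, u) = 12*u + 5 = 5 + 12*u)
v(x(3, 3), T(-6)) + 614*38 = (5 + 12*(8/3)) + 614*38 = (5 + 32) + 23332 = 37 + 23332 = 23369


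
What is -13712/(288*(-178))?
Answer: 857/3204 ≈ 0.26748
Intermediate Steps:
-13712/(288*(-178)) = -13712/(-51264) = -13712*(-1/51264) = 857/3204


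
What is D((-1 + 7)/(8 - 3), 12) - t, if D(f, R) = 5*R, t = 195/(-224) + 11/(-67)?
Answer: 916009/15008 ≈ 61.035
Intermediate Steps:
t = -15529/15008 (t = 195*(-1/224) + 11*(-1/67) = -195/224 - 11/67 = -15529/15008 ≈ -1.0347)
D((-1 + 7)/(8 - 3), 12) - t = 5*12 - 1*(-15529/15008) = 60 + 15529/15008 = 916009/15008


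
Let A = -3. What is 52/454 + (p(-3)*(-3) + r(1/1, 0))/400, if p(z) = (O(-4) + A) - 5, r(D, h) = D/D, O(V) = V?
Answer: 18799/90800 ≈ 0.20704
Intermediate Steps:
r(D, h) = 1
p(z) = -12 (p(z) = (-4 - 3) - 5 = -7 - 5 = -12)
52/454 + (p(-3)*(-3) + r(1/1, 0))/400 = 52/454 + (-12*(-3) + 1)/400 = 52*(1/454) + (36 + 1)*(1/400) = 26/227 + 37*(1/400) = 26/227 + 37/400 = 18799/90800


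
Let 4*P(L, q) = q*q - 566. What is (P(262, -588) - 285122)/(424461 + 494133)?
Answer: -397655/1837188 ≈ -0.21645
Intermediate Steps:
P(L, q) = -283/2 + q²/4 (P(L, q) = (q*q - 566)/4 = (q² - 566)/4 = (-566 + q²)/4 = -283/2 + q²/4)
(P(262, -588) - 285122)/(424461 + 494133) = ((-283/2 + (¼)*(-588)²) - 285122)/(424461 + 494133) = ((-283/2 + (¼)*345744) - 285122)/918594 = ((-283/2 + 86436) - 285122)*(1/918594) = (172589/2 - 285122)*(1/918594) = -397655/2*1/918594 = -397655/1837188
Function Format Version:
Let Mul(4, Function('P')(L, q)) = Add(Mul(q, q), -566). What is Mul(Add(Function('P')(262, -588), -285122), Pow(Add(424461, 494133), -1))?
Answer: Rational(-397655, 1837188) ≈ -0.21645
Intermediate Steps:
Function('P')(L, q) = Add(Rational(-283, 2), Mul(Rational(1, 4), Pow(q, 2))) (Function('P')(L, q) = Mul(Rational(1, 4), Add(Mul(q, q), -566)) = Mul(Rational(1, 4), Add(Pow(q, 2), -566)) = Mul(Rational(1, 4), Add(-566, Pow(q, 2))) = Add(Rational(-283, 2), Mul(Rational(1, 4), Pow(q, 2))))
Mul(Add(Function('P')(262, -588), -285122), Pow(Add(424461, 494133), -1)) = Mul(Add(Add(Rational(-283, 2), Mul(Rational(1, 4), Pow(-588, 2))), -285122), Pow(Add(424461, 494133), -1)) = Mul(Add(Add(Rational(-283, 2), Mul(Rational(1, 4), 345744)), -285122), Pow(918594, -1)) = Mul(Add(Add(Rational(-283, 2), 86436), -285122), Rational(1, 918594)) = Mul(Add(Rational(172589, 2), -285122), Rational(1, 918594)) = Mul(Rational(-397655, 2), Rational(1, 918594)) = Rational(-397655, 1837188)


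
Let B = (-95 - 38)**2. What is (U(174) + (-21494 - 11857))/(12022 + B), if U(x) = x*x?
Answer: -3075/29711 ≈ -0.10350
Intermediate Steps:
B = 17689 (B = (-133)**2 = 17689)
U(x) = x**2
(U(174) + (-21494 - 11857))/(12022 + B) = (174**2 + (-21494 - 11857))/(12022 + 17689) = (30276 - 33351)/29711 = -3075*1/29711 = -3075/29711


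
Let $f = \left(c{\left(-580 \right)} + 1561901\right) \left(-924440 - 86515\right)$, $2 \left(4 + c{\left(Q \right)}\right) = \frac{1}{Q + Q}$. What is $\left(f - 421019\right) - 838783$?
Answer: $- \frac{732660102224577}{464} \approx -1.579 \cdot 10^{12}$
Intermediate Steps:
$c{\left(Q \right)} = -4 + \frac{1}{4 Q}$ ($c{\left(Q \right)} = -4 + \frac{1}{2 \left(Q + Q\right)} = -4 + \frac{1}{2 \cdot 2 Q} = -4 + \frac{\frac{1}{2} \frac{1}{Q}}{2} = -4 + \frac{1}{4 Q}$)
$f = - \frac{732659517676449}{464}$ ($f = \left(\left(-4 + \frac{1}{4 \left(-580\right)}\right) + 1561901\right) \left(-924440 - 86515\right) = \left(\left(-4 + \frac{1}{4} \left(- \frac{1}{580}\right)\right) + 1561901\right) \left(-1010955\right) = \left(\left(-4 - \frac{1}{2320}\right) + 1561901\right) \left(-1010955\right) = \left(- \frac{9281}{2320} + 1561901\right) \left(-1010955\right) = \frac{3623601039}{2320} \left(-1010955\right) = - \frac{732659517676449}{464} \approx -1.579 \cdot 10^{12}$)
$\left(f - 421019\right) - 838783 = \left(- \frac{732659517676449}{464} - 421019\right) - 838783 = - \frac{732659713029265}{464} - 838783 = - \frac{732660102224577}{464}$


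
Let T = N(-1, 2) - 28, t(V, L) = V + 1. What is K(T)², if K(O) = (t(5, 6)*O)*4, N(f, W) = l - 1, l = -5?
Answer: 665856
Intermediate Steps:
N(f, W) = -6 (N(f, W) = -5 - 1 = -6)
t(V, L) = 1 + V
T = -34 (T = -6 - 28 = -34)
K(O) = 24*O (K(O) = ((1 + 5)*O)*4 = (6*O)*4 = 24*O)
K(T)² = (24*(-34))² = (-816)² = 665856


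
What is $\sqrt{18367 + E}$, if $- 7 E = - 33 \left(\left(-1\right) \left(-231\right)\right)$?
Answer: $32 \sqrt{19} \approx 139.48$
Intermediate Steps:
$E = 1089$ ($E = - \frac{\left(-33\right) \left(\left(-1\right) \left(-231\right)\right)}{7} = - \frac{\left(-33\right) 231}{7} = \left(- \frac{1}{7}\right) \left(-7623\right) = 1089$)
$\sqrt{18367 + E} = \sqrt{18367 + 1089} = \sqrt{19456} = 32 \sqrt{19}$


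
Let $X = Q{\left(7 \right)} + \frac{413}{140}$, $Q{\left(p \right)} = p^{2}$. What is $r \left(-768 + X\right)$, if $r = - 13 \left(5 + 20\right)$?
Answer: $\frac{930865}{4} \approx 2.3272 \cdot 10^{5}$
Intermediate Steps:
$r = -325$ ($r = \left(-13\right) 25 = -325$)
$X = \frac{1039}{20}$ ($X = 7^{2} + \frac{413}{140} = 49 + 413 \cdot \frac{1}{140} = 49 + \frac{59}{20} = \frac{1039}{20} \approx 51.95$)
$r \left(-768 + X\right) = - 325 \left(-768 + \frac{1039}{20}\right) = \left(-325\right) \left(- \frac{14321}{20}\right) = \frac{930865}{4}$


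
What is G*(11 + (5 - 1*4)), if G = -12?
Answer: -144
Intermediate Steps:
G*(11 + (5 - 1*4)) = -12*(11 + (5 - 1*4)) = -12*(11 + (5 - 4)) = -12*(11 + 1) = -12*12 = -144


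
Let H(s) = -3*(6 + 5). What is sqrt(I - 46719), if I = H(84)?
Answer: 4*I*sqrt(2922) ≈ 216.22*I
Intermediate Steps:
H(s) = -33 (H(s) = -3*11 = -33)
I = -33
sqrt(I - 46719) = sqrt(-33 - 46719) = sqrt(-46752) = 4*I*sqrt(2922)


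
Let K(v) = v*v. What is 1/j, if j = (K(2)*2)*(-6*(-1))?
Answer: 1/48 ≈ 0.020833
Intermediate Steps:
K(v) = v**2
j = 48 (j = (2**2*2)*(-6*(-1)) = (4*2)*6 = 8*6 = 48)
1/j = 1/48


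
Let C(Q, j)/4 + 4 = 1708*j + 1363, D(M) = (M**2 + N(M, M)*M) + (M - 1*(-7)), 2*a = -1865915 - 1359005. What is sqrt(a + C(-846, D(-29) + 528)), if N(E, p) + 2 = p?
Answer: 4*sqrt(858603) ≈ 3706.4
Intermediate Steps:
a = -1612460 (a = (-1865915 - 1359005)/2 = (1/2)*(-3224920) = -1612460)
N(E, p) = -2 + p
D(M) = 7 + M + M**2 + M*(-2 + M) (D(M) = (M**2 + (-2 + M)*M) + (M - 1*(-7)) = (M**2 + M*(-2 + M)) + (M + 7) = (M**2 + M*(-2 + M)) + (7 + M) = 7 + M + M**2 + M*(-2 + M))
C(Q, j) = 5436 + 6832*j (C(Q, j) = -16 + 4*(1708*j + 1363) = -16 + 4*(1363 + 1708*j) = -16 + (5452 + 6832*j) = 5436 + 6832*j)
sqrt(a + C(-846, D(-29) + 528)) = sqrt(-1612460 + (5436 + 6832*((7 - 1*(-29) + 2*(-29)**2) + 528))) = sqrt(-1612460 + (5436 + 6832*((7 + 29 + 2*841) + 528))) = sqrt(-1612460 + (5436 + 6832*((7 + 29 + 1682) + 528))) = sqrt(-1612460 + (5436 + 6832*(1718 + 528))) = sqrt(-1612460 + (5436 + 6832*2246)) = sqrt(-1612460 + (5436 + 15344672)) = sqrt(-1612460 + 15350108) = sqrt(13737648) = 4*sqrt(858603)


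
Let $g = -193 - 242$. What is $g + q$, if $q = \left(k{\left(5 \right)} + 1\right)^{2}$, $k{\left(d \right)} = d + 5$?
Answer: $-314$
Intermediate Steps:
$k{\left(d \right)} = 5 + d$
$g = -435$
$q = 121$ ($q = \left(\left(5 + 5\right) + 1\right)^{2} = \left(10 + 1\right)^{2} = 11^{2} = 121$)
$g + q = -435 + 121 = -314$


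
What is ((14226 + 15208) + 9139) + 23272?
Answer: 61845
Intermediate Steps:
((14226 + 15208) + 9139) + 23272 = (29434 + 9139) + 23272 = 38573 + 23272 = 61845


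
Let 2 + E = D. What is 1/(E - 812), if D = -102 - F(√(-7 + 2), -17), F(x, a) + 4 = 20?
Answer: -1/932 ≈ -0.0010730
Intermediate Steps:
F(x, a) = 16 (F(x, a) = -4 + 20 = 16)
D = -118 (D = -102 - 1*16 = -102 - 16 = -118)
E = -120 (E = -2 - 118 = -120)
1/(E - 812) = 1/(-120 - 812) = 1/(-932) = -1/932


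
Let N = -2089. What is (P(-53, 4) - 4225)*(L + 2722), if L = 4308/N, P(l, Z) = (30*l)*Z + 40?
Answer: -59916162750/2089 ≈ -2.8682e+7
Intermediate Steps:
P(l, Z) = 40 + 30*Z*l (P(l, Z) = 30*Z*l + 40 = 40 + 30*Z*l)
L = -4308/2089 (L = 4308/(-2089) = 4308*(-1/2089) = -4308/2089 ≈ -2.0622)
(P(-53, 4) - 4225)*(L + 2722) = ((40 + 30*4*(-53)) - 4225)*(-4308/2089 + 2722) = ((40 - 6360) - 4225)*(5681950/2089) = (-6320 - 4225)*(5681950/2089) = -10545*5681950/2089 = -59916162750/2089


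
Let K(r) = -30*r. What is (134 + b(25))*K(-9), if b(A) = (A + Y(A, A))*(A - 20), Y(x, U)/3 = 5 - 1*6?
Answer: 65880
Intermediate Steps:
Y(x, U) = -3 (Y(x, U) = 3*(5 - 1*6) = 3*(5 - 6) = 3*(-1) = -3)
b(A) = (-20 + A)*(-3 + A) (b(A) = (A - 3)*(A - 20) = (-3 + A)*(-20 + A) = (-20 + A)*(-3 + A))
(134 + b(25))*K(-9) = (134 + (60 + 25**2 - 23*25))*(-30*(-9)) = (134 + (60 + 625 - 575))*270 = (134 + 110)*270 = 244*270 = 65880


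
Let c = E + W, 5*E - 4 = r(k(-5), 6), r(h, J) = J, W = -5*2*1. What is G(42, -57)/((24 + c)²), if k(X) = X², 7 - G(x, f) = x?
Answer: -35/256 ≈ -0.13672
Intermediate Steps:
G(x, f) = 7 - x
W = -10 (W = -10*1 = -10)
E = 2 (E = ⅘ + (⅕)*6 = ⅘ + 6/5 = 2)
c = -8 (c = 2 - 10 = -8)
G(42, -57)/((24 + c)²) = (7 - 1*42)/((24 - 8)²) = (7 - 42)/(16²) = -35/256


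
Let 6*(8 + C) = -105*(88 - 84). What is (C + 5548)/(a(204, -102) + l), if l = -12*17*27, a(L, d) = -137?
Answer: -1094/1129 ≈ -0.96900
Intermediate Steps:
C = -78 (C = -8 + (-105*(88 - 84))/6 = -8 + (-105*4)/6 = -8 + (1/6)*(-420) = -8 - 70 = -78)
l = -5508 (l = -204*27 = -5508)
(C + 5548)/(a(204, -102) + l) = (-78 + 5548)/(-137 - 5508) = 5470/(-5645) = 5470*(-1/5645) = -1094/1129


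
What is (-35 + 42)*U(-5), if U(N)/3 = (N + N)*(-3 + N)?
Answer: 1680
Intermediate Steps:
U(N) = 6*N*(-3 + N) (U(N) = 3*((N + N)*(-3 + N)) = 3*((2*N)*(-3 + N)) = 3*(2*N*(-3 + N)) = 6*N*(-3 + N))
(-35 + 42)*U(-5) = (-35 + 42)*(6*(-5)*(-3 - 5)) = 7*(6*(-5)*(-8)) = 7*240 = 1680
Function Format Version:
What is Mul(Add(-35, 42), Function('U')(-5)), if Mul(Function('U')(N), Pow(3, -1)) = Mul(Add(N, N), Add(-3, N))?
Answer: 1680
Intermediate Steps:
Function('U')(N) = Mul(6, N, Add(-3, N)) (Function('U')(N) = Mul(3, Mul(Add(N, N), Add(-3, N))) = Mul(3, Mul(Mul(2, N), Add(-3, N))) = Mul(3, Mul(2, N, Add(-3, N))) = Mul(6, N, Add(-3, N)))
Mul(Add(-35, 42), Function('U')(-5)) = Mul(Add(-35, 42), Mul(6, -5, Add(-3, -5))) = Mul(7, Mul(6, -5, -8)) = Mul(7, 240) = 1680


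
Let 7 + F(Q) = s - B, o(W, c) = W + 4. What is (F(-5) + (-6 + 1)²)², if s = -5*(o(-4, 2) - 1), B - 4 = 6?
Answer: 169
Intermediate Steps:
B = 10 (B = 4 + 6 = 10)
o(W, c) = 4 + W
s = 5 (s = -5*((4 - 4) - 1) = -5*(0 - 1) = -5*(-1) = 5)
F(Q) = -12 (F(Q) = -7 + (5 - 1*10) = -7 + (5 - 10) = -7 - 5 = -12)
(F(-5) + (-6 + 1)²)² = (-12 + (-6 + 1)²)² = (-12 + (-5)²)² = (-12 + 25)² = 13² = 169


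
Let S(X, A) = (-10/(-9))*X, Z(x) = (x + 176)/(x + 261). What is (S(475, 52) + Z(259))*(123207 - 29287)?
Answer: 5808752420/117 ≈ 4.9647e+7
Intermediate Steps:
Z(x) = (176 + x)/(261 + x)
S(X, A) = 10*X/9 (S(X, A) = (-10*(-⅑))*X = 10*X/9)
(S(475, 52) + Z(259))*(123207 - 29287) = ((10/9)*475 + (176 + 259)/(261 + 259))*(123207 - 29287) = (4750/9 + 435/520)*93920 = (4750/9 + (1/520)*435)*93920 = (4750/9 + 87/104)*93920 = (494783/936)*93920 = 5808752420/117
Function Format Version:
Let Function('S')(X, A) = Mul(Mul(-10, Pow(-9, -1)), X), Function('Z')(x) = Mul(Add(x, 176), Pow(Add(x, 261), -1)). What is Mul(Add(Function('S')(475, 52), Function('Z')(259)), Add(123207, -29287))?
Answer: Rational(5808752420, 117) ≈ 4.9647e+7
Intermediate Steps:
Function('Z')(x) = Mul(Pow(Add(261, x), -1), Add(176, x)) (Function('Z')(x) = Mul(Add(176, x), Pow(Add(261, x), -1)) = Mul(Pow(Add(261, x), -1), Add(176, x)))
Function('S')(X, A) = Mul(Rational(10, 9), X) (Function('S')(X, A) = Mul(Mul(-10, Rational(-1, 9)), X) = Mul(Rational(10, 9), X))
Mul(Add(Function('S')(475, 52), Function('Z')(259)), Add(123207, -29287)) = Mul(Add(Mul(Rational(10, 9), 475), Mul(Pow(Add(261, 259), -1), Add(176, 259))), Add(123207, -29287)) = Mul(Add(Rational(4750, 9), Mul(Pow(520, -1), 435)), 93920) = Mul(Add(Rational(4750, 9), Mul(Rational(1, 520), 435)), 93920) = Mul(Add(Rational(4750, 9), Rational(87, 104)), 93920) = Mul(Rational(494783, 936), 93920) = Rational(5808752420, 117)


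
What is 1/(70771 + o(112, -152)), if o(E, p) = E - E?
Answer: 1/70771 ≈ 1.4130e-5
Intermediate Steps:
o(E, p) = 0
1/(70771 + o(112, -152)) = 1/(70771 + 0) = 1/70771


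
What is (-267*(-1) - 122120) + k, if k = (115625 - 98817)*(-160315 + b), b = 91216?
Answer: -1161537845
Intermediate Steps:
k = -1161415992 (k = (115625 - 98817)*(-160315 + 91216) = 16808*(-69099) = -1161415992)
(-267*(-1) - 122120) + k = (-267*(-1) - 122120) - 1161415992 = (267 - 122120) - 1161415992 = -121853 - 1161415992 = -1161537845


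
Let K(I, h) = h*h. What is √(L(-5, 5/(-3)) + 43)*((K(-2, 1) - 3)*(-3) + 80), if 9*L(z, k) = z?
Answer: 86*√382/3 ≈ 560.29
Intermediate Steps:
L(z, k) = z/9
K(I, h) = h²
√(L(-5, 5/(-3)) + 43)*((K(-2, 1) - 3)*(-3) + 80) = √((⅑)*(-5) + 43)*((1² - 3)*(-3) + 80) = √(-5/9 + 43)*((1 - 3)*(-3) + 80) = √(382/9)*(-2*(-3) + 80) = (√382/3)*(6 + 80) = (√382/3)*86 = 86*√382/3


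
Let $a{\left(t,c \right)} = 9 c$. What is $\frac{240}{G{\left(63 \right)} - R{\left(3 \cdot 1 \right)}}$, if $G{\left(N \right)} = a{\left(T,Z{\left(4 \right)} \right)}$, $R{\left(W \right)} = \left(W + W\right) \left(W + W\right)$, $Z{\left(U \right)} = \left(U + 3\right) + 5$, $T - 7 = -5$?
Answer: $\frac{10}{3} \approx 3.3333$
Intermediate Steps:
$T = 2$ ($T = 7 - 5 = 2$)
$Z{\left(U \right)} = 8 + U$ ($Z{\left(U \right)} = \left(3 + U\right) + 5 = 8 + U$)
$R{\left(W \right)} = 4 W^{2}$ ($R{\left(W \right)} = 2 W 2 W = 4 W^{2}$)
$G{\left(N \right)} = 108$ ($G{\left(N \right)} = 9 \left(8 + 4\right) = 9 \cdot 12 = 108$)
$\frac{240}{G{\left(63 \right)} - R{\left(3 \cdot 1 \right)}} = \frac{240}{108 - 4 \left(3 \cdot 1\right)^{2}} = \frac{240}{108 - 4 \cdot 3^{2}} = \frac{240}{108 - 4 \cdot 9} = \frac{240}{108 - 36} = \frac{240}{72} = 240 \cdot \frac{1}{72} = \frac{10}{3}$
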